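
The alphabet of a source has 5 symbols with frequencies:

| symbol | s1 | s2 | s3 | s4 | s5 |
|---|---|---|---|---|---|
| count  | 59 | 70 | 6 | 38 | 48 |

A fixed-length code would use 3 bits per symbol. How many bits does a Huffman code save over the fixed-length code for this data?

177

Fixed-length: 3 bits × 221 symbols = 663 bits.
Huffman merges:
s3(6) + s4(38) → 44
44 + s5(48) → 92
s1(59) + s2(70) → 129
92 + 129 → 221
Huffman total = 44 + 92 + 129 + 221 = 486 bits.
Saving = 663 − 486 = 177 bits.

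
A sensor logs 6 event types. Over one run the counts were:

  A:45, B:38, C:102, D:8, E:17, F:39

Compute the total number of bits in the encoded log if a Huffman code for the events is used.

Build the Huffman tree bottom-up:
combine D(8), E(17) → 25
combine 25, B(38) → 63
combine F(39), A(45) → 84
combine 63, 84 → 147
combine C(102), 147 → 249
Total encoded bits = sum of merged weights = 25 + 63 + 84 + 147 + 249 = 568.

568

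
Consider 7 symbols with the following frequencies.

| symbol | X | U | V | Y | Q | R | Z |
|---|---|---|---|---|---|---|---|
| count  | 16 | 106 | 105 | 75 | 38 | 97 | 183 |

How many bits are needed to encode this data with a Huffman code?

1625

Greedily combine the two least-frequent nodes:
X(16) + Q(38) → 54
54 + Y(75) → 129
R(97) + V(105) → 202
U(106) + 129 → 235
Z(183) + 202 → 385
235 + 385 → 620
Total encoded bits = sum of merged weights = 54 + 129 + 202 + 235 + 385 + 620 = 1625.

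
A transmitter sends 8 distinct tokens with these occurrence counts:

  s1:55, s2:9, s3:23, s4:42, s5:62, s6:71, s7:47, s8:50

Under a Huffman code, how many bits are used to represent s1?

Repeatedly merge the two smallest:
s2(9) + s3(23) → 32
32 + s4(42) → 74
s7(47) + s8(50) → 97
s1(55) + s5(62) → 117
s6(71) + 74 → 145
97 + 117 → 214
145 + 214 → 359
The subtree containing s1 is merged 3 times, so code length = 3.

3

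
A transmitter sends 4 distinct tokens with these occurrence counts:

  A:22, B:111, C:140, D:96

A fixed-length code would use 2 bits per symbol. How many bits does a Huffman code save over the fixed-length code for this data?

Fixed-length: 2 bits × 369 symbols = 738 bits.
Huffman merges:
A(22) + D(96) → 118
B(111) + 118 → 229
C(140) + 229 → 369
Huffman total = 118 + 229 + 369 = 716 bits.
Saving = 738 − 716 = 22 bits.

22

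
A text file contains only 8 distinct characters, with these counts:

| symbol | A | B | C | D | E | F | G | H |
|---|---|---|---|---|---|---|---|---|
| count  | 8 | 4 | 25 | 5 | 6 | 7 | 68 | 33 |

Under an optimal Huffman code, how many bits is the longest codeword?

6

Merge the two lowest-weight nodes at each step:
merge B(4) and D(5): 9
merge E(6) and F(7): 13
merge A(8) and 9: 17
merge 13 and 17: 30
merge C(25) and 30: 55
merge H(33) and 55: 88
merge G(68) and 88: 156
Maximum depth reached is 6.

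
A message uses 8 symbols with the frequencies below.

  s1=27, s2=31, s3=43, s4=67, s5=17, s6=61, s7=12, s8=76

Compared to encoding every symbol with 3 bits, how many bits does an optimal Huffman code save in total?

Fixed-length: 3 bits × 334 symbols = 1002 bits.
Huffman merges:
s7(12) + s5(17) → 29
s1(27) + 29 → 56
s2(31) + s3(43) → 74
56 + s6(61) → 117
s4(67) + 74 → 141
s8(76) + 117 → 193
141 + 193 → 334
Huffman total = 29 + 56 + 74 + 117 + 141 + 193 + 334 = 944 bits.
Saving = 1002 − 944 = 58 bits.

58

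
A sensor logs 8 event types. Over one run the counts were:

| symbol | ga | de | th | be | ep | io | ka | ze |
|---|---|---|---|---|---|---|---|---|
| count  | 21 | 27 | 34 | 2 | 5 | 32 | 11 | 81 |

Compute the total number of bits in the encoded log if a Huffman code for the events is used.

541

Merge the two smallest weights repeatedly:
merge be(2) and ep(5): 7
merge 7 and ka(11): 18
merge 18 and ga(21): 39
merge de(27) and io(32): 59
merge th(34) and 39: 73
merge 59 and 73: 132
merge ze(81) and 132: 213
Each symbol's bit-cost is frequency × depth; summing gives 541 bits (equivalently 7 + 18 + 39 + 59 + 73 + 132 + 213).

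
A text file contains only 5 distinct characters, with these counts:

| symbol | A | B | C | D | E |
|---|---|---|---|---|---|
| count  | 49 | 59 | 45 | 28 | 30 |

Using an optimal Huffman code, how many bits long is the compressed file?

480

Greedily combine the two least-frequent nodes:
combine D(28), E(30) → 58
combine C(45), A(49) → 94
combine 58, B(59) → 117
combine 94, 117 → 211
Each symbol's bit-cost is frequency × depth; summing gives 480 bits (equivalently 58 + 94 + 117 + 211).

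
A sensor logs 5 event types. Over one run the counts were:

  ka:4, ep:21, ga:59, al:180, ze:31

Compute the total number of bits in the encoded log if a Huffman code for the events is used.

491

Build the Huffman tree bottom-up:
ka(4) + ep(21) → 25
25 + ze(31) → 56
56 + ga(59) → 115
115 + al(180) → 295
Each symbol's bit-cost is frequency × depth; summing gives 491 bits (equivalently 25 + 56 + 115 + 295).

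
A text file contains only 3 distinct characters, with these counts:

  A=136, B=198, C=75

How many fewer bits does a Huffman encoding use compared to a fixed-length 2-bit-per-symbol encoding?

Fixed-length: 2 bits × 409 symbols = 818 bits.
Huffman merges:
C(75) + A(136) → 211
B(198) + 211 → 409
Huffman total = 211 + 409 = 620 bits.
Saving = 818 − 620 = 198 bits.

198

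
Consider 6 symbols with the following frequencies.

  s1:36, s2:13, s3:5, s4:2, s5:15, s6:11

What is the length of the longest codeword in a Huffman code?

Merge the two lowest-weight nodes at each step:
merge s4(2) and s3(5): 7
merge 7 and s6(11): 18
merge s2(13) and s5(15): 28
merge 18 and 28: 46
merge s1(36) and 46: 82
Maximum depth reached is 4.

4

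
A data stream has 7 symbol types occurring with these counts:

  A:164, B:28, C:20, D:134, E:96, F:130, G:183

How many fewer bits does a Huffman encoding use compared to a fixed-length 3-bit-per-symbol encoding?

299

Fixed-length: 3 bits × 755 symbols = 2265 bits.
Huffman merges:
C(20) + B(28) → 48
48 + E(96) → 144
F(130) + D(134) → 264
144 + A(164) → 308
G(183) + 264 → 447
308 + 447 → 755
Huffman total = 48 + 144 + 264 + 308 + 447 + 755 = 1966 bits.
Saving = 2265 − 1966 = 299 bits.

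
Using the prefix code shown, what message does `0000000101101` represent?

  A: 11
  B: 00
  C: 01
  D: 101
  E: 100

BBBCCD

Read left to right; each codeword is recognised as soon as it completes (prefix code):
  00→B | 00→B | 00→B | 01→C | 01→C | 101→D
Decoded message: BBBCCD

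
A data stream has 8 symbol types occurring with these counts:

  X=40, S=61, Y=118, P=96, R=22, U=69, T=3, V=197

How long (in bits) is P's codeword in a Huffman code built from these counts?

Repeatedly merge the two smallest:
combine T(3), R(22) → 25
combine 25, X(40) → 65
combine S(61), 65 → 126
combine U(69), P(96) → 165
combine Y(118), 126 → 244
combine 165, V(197) → 362
combine 244, 362 → 606
The subtree containing P is merged 3 times, so code length = 3.

3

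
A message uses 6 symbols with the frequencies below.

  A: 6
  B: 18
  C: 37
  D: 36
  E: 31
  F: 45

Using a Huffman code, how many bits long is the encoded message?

Merge the two smallest weights repeatedly:
merge A(6) and B(18): 24
merge 24 and E(31): 55
merge D(36) and C(37): 73
merge F(45) and 55: 100
merge 73 and 100: 173
Total encoded bits = sum of merged weights = 24 + 55 + 73 + 100 + 173 = 425.

425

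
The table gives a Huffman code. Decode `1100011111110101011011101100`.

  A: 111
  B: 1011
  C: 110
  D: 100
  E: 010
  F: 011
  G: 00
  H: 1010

Read left to right; each codeword is recognised as soon as it completes (prefix code):
  110→C | 00→G | 111→A | 111→A | 1010→H | 1011→B | 011→F | 1011→B | 00→G
Decoded message: CGAAHBFBG

CGAAHBFBG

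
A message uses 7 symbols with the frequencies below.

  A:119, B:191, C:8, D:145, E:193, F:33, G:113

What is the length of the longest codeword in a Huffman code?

Merge the two lowest-weight nodes at each step:
C(8) + F(33) → 41
41 + G(113) → 154
A(119) + D(145) → 264
154 + B(191) → 345
E(193) + 264 → 457
345 + 457 → 802
Maximum depth reached is 4.

4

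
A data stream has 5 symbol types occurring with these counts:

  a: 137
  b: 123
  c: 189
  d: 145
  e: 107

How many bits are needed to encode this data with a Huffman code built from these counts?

Greedily combine the two least-frequent nodes:
e(107) + b(123) → 230
a(137) + d(145) → 282
c(189) + 230 → 419
282 + 419 → 701
Each symbol's bit-cost is frequency × depth; summing gives 1632 bits (equivalently 230 + 282 + 419 + 701).

1632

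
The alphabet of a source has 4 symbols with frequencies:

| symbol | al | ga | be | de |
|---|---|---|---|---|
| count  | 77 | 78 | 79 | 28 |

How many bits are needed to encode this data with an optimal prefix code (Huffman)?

Greedily combine the two least-frequent nodes:
merge de(28) and al(77): 105
merge ga(78) and be(79): 157
merge 105 and 157: 262
Total encoded bits = sum of merged weights = 105 + 157 + 262 = 524.

524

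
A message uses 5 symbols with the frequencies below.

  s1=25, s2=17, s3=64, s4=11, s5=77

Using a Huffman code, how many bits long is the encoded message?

392

Greedily combine the two least-frequent nodes:
merge s4(11) and s2(17): 28
merge s1(25) and 28: 53
merge 53 and s3(64): 117
merge s5(77) and 117: 194
The encoded length is the sum of every internal node's weight: 28 + 53 + 117 + 194 = 392 bits.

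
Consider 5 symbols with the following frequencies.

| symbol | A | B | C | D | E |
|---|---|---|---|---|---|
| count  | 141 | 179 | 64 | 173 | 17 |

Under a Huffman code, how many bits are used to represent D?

Repeatedly merge the two smallest:
combine E(17), C(64) → 81
combine 81, A(141) → 222
combine D(173), B(179) → 352
combine 222, 352 → 574
The subtree containing D is merged 2 times, so code length = 2.

2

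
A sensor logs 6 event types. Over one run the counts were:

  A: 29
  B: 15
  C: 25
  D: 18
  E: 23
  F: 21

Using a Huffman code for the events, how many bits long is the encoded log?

Build the Huffman tree bottom-up:
combine B(15), D(18) → 33
combine F(21), E(23) → 44
combine C(25), A(29) → 54
combine 33, 44 → 77
combine 54, 77 → 131
Each symbol's bit-cost is frequency × depth; summing gives 339 bits (equivalently 33 + 44 + 54 + 77 + 131).

339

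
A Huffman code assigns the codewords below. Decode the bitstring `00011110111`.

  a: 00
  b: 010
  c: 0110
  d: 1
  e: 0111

aede

Read left to right; each codeword is recognised as soon as it completes (prefix code):
  00→a | 0111→e | 1→d | 0111→e
Decoded message: aede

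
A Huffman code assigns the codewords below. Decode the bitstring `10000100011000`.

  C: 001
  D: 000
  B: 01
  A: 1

Read left to right; each codeword is recognised as soon as it completes (prefix code):
  1→A | 000→D | 01→B | 000→D | 1→A | 1→A | 000→D
Decoded message: ADBDAAD

ADBDAAD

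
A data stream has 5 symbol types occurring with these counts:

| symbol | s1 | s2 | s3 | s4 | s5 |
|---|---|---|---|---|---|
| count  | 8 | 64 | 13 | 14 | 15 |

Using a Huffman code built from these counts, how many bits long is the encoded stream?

Build the Huffman tree bottom-up:
combine s1(8), s3(13) → 21
combine s4(14), s5(15) → 29
combine 21, 29 → 50
combine 50, s2(64) → 114
Each symbol's bit-cost is frequency × depth; summing gives 214 bits (equivalently 21 + 29 + 50 + 114).

214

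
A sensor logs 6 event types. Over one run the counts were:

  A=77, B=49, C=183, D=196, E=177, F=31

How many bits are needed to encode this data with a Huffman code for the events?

1663

Greedily combine the two least-frequent nodes:
F(31) + B(49) → 80
A(77) + 80 → 157
157 + E(177) → 334
C(183) + D(196) → 379
334 + 379 → 713
Total encoded bits = sum of merged weights = 80 + 157 + 334 + 379 + 713 = 1663.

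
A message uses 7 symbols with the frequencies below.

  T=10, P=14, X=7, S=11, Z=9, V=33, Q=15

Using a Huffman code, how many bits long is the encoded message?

Merge the two smallest weights repeatedly:
combine X(7), Z(9) → 16
combine T(10), S(11) → 21
combine P(14), Q(15) → 29
combine 16, 21 → 37
combine 29, V(33) → 62
combine 37, 62 → 99
Total encoded bits = sum of merged weights = 16 + 21 + 29 + 37 + 62 + 99 = 264.

264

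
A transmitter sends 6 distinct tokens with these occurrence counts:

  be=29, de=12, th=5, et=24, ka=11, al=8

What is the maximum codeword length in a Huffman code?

Merge the two lowest-weight nodes at each step:
merge th(5) and al(8): 13
merge ka(11) and de(12): 23
merge 13 and 23: 36
merge et(24) and be(29): 53
merge 36 and 53: 89
The first pair merged (th, al) ends up deepest, at depth 3.

3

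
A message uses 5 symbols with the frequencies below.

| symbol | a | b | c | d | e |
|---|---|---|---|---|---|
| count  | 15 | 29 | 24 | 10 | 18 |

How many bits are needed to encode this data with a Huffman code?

Build the Huffman tree bottom-up:
d(10) + a(15) → 25
e(18) + c(24) → 42
25 + b(29) → 54
42 + 54 → 96
Total encoded bits = sum of merged weights = 25 + 42 + 54 + 96 = 217.

217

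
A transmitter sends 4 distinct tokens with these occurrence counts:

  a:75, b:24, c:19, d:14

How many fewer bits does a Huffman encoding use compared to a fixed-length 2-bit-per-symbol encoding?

42

Fixed-length: 2 bits × 132 symbols = 264 bits.
Huffman merges:
d(14) + c(19) → 33
b(24) + 33 → 57
57 + a(75) → 132
Huffman total = 33 + 57 + 132 = 222 bits.
Saving = 264 − 222 = 42 bits.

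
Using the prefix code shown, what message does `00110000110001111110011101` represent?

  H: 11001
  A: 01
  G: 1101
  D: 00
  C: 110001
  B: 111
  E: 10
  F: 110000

Read left to right; each codeword is recognised as soon as it completes (prefix code):
  00→D | 110000→F | 110001→C | 111→B | 11001→H | 1101→G
Decoded message: DFCBHG

DFCBHG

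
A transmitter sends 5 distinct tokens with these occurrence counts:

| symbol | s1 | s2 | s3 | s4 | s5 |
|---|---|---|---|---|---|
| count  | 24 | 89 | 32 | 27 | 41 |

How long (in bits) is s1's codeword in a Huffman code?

Huffman merges, smallest pair first:
merge s1(24) and s4(27): 51
merge s3(32) and s5(41): 73
merge 51 and 73: 124
merge s2(89) and 124: 213
s1's leaf is at depth 3, giving a 3-bit codeword.

3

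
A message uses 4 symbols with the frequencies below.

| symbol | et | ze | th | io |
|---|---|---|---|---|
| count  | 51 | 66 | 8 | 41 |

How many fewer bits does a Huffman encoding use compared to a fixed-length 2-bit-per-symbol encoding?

Fixed-length: 2 bits × 166 symbols = 332 bits.
Huffman merges:
combine th(8), io(41) → 49
combine 49, et(51) → 100
combine ze(66), 100 → 166
Huffman total = 49 + 100 + 166 = 315 bits.
Saving = 332 − 315 = 17 bits.

17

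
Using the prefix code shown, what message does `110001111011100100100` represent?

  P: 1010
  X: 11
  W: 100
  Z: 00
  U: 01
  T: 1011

Read left to right; each codeword is recognised as soon as it completes (prefix code):
  11→X | 00→Z | 01→U | 11→X | 1011→T | 100→W | 100→W | 100→W
Decoded message: XZUXTWWW

XZUXTWWW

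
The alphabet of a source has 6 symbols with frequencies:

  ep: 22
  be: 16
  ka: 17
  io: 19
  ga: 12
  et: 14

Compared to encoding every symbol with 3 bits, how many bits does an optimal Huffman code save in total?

Fixed-length: 3 bits × 100 symbols = 300 bits.
Huffman merges:
combine ga(12), et(14) → 26
combine be(16), ka(17) → 33
combine io(19), ep(22) → 41
combine 26, 33 → 59
combine 41, 59 → 100
Huffman total = 26 + 33 + 41 + 59 + 100 = 259 bits.
Saving = 300 − 259 = 41 bits.

41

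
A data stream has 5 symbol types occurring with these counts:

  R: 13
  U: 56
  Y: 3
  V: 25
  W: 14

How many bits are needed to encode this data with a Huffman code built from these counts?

Merge the two smallest weights repeatedly:
combine Y(3), R(13) → 16
combine W(14), 16 → 30
combine V(25), 30 → 55
combine 55, U(56) → 111
Total encoded bits = sum of merged weights = 16 + 30 + 55 + 111 = 212.

212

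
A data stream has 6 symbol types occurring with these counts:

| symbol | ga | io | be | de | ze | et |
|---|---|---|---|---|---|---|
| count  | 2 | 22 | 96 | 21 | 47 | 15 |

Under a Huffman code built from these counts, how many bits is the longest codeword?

Merge the two lowest-weight nodes at each step:
combine ga(2), et(15) → 17
combine 17, de(21) → 38
combine io(22), 38 → 60
combine ze(47), 60 → 107
combine be(96), 107 → 203
The rarest symbols sit at the bottom; the longest codeword is 5 bits.

5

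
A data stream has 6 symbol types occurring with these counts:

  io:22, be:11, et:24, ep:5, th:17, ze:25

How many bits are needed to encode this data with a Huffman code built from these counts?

Build the Huffman tree bottom-up:
ep(5) + be(11) → 16
16 + th(17) → 33
io(22) + et(24) → 46
ze(25) + 33 → 58
46 + 58 → 104
Total encoded bits = sum of merged weights = 16 + 33 + 46 + 58 + 104 = 257.

257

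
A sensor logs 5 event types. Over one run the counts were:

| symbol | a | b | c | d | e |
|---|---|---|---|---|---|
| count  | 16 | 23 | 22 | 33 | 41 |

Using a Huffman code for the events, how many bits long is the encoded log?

Merge the two smallest weights repeatedly:
merge a(16) and c(22): 38
merge b(23) and d(33): 56
merge 38 and e(41): 79
merge 56 and 79: 135
Each symbol's bit-cost is frequency × depth; summing gives 308 bits (equivalently 38 + 56 + 79 + 135).

308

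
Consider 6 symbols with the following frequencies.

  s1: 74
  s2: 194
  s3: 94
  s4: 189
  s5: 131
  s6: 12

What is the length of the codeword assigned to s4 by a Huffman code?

2

Repeatedly merge the two smallest:
merge s6(12) and s1(74): 86
merge 86 and s3(94): 180
merge s5(131) and 180: 311
merge s4(189) and s2(194): 383
merge 311 and 383: 694
s4 sits 2 levels below the root, so its codeword is 2 bits.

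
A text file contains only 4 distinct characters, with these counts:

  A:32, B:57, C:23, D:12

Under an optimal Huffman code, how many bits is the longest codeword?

Merge the two lowest-weight nodes at each step:
merge D(12) and C(23): 35
merge A(32) and 35: 67
merge B(57) and 67: 124
Maximum depth reached is 3.

3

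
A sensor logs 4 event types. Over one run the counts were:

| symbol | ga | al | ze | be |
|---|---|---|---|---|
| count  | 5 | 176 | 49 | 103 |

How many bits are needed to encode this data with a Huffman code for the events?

544

Merge the two smallest weights repeatedly:
merge ga(5) and ze(49): 54
merge 54 and be(103): 157
merge 157 and al(176): 333
Total encoded bits = sum of merged weights = 54 + 157 + 333 = 544.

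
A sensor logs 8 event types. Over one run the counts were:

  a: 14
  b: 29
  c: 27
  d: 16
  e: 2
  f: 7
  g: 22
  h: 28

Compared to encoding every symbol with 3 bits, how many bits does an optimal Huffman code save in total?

25

Fixed-length: 3 bits × 145 symbols = 435 bits.
Huffman merges:
combine e(2), f(7) → 9
combine 9, a(14) → 23
combine d(16), g(22) → 38
combine 23, c(27) → 50
combine h(28), b(29) → 57
combine 38, 50 → 88
combine 57, 88 → 145
Huffman total = 9 + 23 + 38 + 50 + 57 + 88 + 145 = 410 bits.
Saving = 435 − 410 = 25 bits.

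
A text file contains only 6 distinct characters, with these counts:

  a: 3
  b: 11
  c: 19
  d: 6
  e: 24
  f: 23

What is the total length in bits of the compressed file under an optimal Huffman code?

201

Merge the two smallest weights repeatedly:
merge a(3) and d(6): 9
merge 9 and b(11): 20
merge c(19) and 20: 39
merge f(23) and e(24): 47
merge 39 and 47: 86
Total encoded bits = sum of merged weights = 9 + 20 + 39 + 47 + 86 = 201.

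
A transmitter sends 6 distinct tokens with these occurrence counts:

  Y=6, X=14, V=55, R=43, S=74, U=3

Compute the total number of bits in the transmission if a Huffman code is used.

414

Merge the two smallest weights repeatedly:
combine U(3), Y(6) → 9
combine 9, X(14) → 23
combine 23, R(43) → 66
combine V(55), 66 → 121
combine S(74), 121 → 195
Total encoded bits = sum of merged weights = 9 + 23 + 66 + 121 + 195 = 414.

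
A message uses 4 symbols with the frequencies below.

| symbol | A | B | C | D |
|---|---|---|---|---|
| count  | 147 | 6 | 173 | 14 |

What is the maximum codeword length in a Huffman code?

Merge the two lowest-weight nodes at each step:
combine B(6), D(14) → 20
combine 20, A(147) → 167
combine 167, C(173) → 340
The rarest symbols sit at the bottom; the longest codeword is 3 bits.

3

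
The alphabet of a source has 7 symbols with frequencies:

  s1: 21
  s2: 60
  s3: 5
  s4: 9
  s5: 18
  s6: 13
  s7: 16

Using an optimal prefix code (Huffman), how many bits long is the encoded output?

347

Merge the two smallest weights repeatedly:
combine s3(5), s4(9) → 14
combine s6(13), 14 → 27
combine s7(16), s5(18) → 34
combine s1(21), 27 → 48
combine 34, 48 → 82
combine s2(60), 82 → 142
Each symbol's bit-cost is frequency × depth; summing gives 347 bits (equivalently 14 + 27 + 34 + 48 + 82 + 142).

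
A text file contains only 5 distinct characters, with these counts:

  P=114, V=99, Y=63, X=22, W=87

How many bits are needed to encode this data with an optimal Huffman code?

Greedily combine the two least-frequent nodes:
combine X(22), Y(63) → 85
combine 85, W(87) → 172
combine V(99), P(114) → 213
combine 172, 213 → 385
Total encoded bits = sum of merged weights = 85 + 172 + 213 + 385 = 855.

855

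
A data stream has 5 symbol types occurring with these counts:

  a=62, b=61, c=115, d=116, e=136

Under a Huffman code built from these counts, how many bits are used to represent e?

Huffman merges, smallest pair first:
merge b(61) and a(62): 123
merge c(115) and d(116): 231
merge 123 and e(136): 259
merge 231 and 259: 490
e sits 2 levels below the root, so its codeword is 2 bits.

2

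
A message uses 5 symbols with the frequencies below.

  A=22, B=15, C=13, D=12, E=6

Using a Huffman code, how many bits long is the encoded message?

154

Greedily combine the two least-frequent nodes:
merge E(6) and D(12): 18
merge C(13) and B(15): 28
merge 18 and A(22): 40
merge 28 and 40: 68
The encoded length is the sum of every internal node's weight: 18 + 28 + 40 + 68 = 154 bits.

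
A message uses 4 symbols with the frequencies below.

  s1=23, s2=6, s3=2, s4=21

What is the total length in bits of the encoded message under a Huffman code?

Greedily combine the two least-frequent nodes:
combine s3(2), s2(6) → 8
combine 8, s4(21) → 29
combine s1(23), 29 → 52
The encoded length is the sum of every internal node's weight: 8 + 29 + 52 = 89 bits.

89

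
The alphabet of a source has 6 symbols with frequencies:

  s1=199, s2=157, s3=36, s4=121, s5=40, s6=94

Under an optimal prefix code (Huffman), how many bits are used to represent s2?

2

Build the tree from the bottom:
combine s3(36), s5(40) → 76
combine 76, s6(94) → 170
combine s4(121), s2(157) → 278
combine 170, s1(199) → 369
combine 278, 369 → 647
The subtree containing s2 is merged 2 times, so code length = 2.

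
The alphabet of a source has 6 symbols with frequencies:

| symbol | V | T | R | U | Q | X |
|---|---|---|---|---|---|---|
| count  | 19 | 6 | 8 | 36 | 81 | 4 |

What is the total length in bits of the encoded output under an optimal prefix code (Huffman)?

Merge the two smallest weights repeatedly:
X(4) + T(6) → 10
R(8) + 10 → 18
18 + V(19) → 37
U(36) + 37 → 73
73 + Q(81) → 154
Total encoded bits = sum of merged weights = 10 + 18 + 37 + 73 + 154 = 292.

292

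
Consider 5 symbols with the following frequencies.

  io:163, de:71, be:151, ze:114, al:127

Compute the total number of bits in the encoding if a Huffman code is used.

Greedily combine the two least-frequent nodes:
de(71) + ze(114) → 185
al(127) + be(151) → 278
io(163) + 185 → 348
278 + 348 → 626
Each symbol's bit-cost is frequency × depth; summing gives 1437 bits (equivalently 185 + 278 + 348 + 626).

1437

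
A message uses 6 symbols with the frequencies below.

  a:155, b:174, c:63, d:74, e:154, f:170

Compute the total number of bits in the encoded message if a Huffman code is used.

2008

Merge the two smallest weights repeatedly:
merge c(63) and d(74): 137
merge 137 and e(154): 291
merge a(155) and f(170): 325
merge b(174) and 291: 465
merge 325 and 465: 790
Each symbol's bit-cost is frequency × depth; summing gives 2008 bits (equivalently 137 + 291 + 325 + 465 + 790).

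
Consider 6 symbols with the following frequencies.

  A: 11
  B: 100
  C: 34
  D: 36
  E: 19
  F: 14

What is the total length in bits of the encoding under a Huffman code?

467

Merge the two smallest weights repeatedly:
merge A(11) and F(14): 25
merge E(19) and 25: 44
merge C(34) and D(36): 70
merge 44 and 70: 114
merge B(100) and 114: 214
The encoded length is the sum of every internal node's weight: 25 + 44 + 70 + 114 + 214 = 467 bits.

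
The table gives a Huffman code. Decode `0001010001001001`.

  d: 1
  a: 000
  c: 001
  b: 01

Read left to right; each codeword is recognised as soon as it completes (prefix code):
  000→a | 1→d | 01→b | 000→a | 1→d | 001→c | 001→c
Decoded message: adbadcc

adbadcc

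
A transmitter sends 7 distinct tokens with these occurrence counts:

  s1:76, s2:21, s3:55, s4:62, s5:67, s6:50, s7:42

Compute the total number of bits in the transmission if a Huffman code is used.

Greedily combine the two least-frequent nodes:
s2(21) + s7(42) → 63
s6(50) + s3(55) → 105
s4(62) + 63 → 125
s5(67) + s1(76) → 143
105 + 125 → 230
143 + 230 → 373
Each symbol's bit-cost is frequency × depth; summing gives 1039 bits (equivalently 63 + 105 + 125 + 143 + 230 + 373).

1039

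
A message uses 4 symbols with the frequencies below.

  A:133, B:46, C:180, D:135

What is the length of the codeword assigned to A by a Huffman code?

3

Huffman merges, smallest pair first:
merge B(46) and A(133): 179
merge D(135) and 179: 314
merge C(180) and 314: 494
The subtree containing A is merged 3 times, so code length = 3.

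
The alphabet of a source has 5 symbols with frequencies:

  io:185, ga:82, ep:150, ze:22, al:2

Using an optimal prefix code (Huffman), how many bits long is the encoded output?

Merge the two smallest weights repeatedly:
merge al(2) and ze(22): 24
merge 24 and ga(82): 106
merge 106 and ep(150): 256
merge io(185) and 256: 441
Each symbol's bit-cost is frequency × depth; summing gives 827 bits (equivalently 24 + 106 + 256 + 441).

827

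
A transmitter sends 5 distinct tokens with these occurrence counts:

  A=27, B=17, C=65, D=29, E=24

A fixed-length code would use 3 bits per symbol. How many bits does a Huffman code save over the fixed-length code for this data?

Fixed-length: 3 bits × 162 symbols = 486 bits.
Huffman merges:
combine B(17), E(24) → 41
combine A(27), D(29) → 56
combine 41, 56 → 97
combine C(65), 97 → 162
Huffman total = 41 + 56 + 97 + 162 = 356 bits.
Saving = 486 − 356 = 130 bits.

130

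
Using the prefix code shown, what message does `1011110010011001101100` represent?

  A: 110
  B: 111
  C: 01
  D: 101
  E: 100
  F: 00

Read left to right; each codeword is recognised as soon as it completes (prefix code):
  101→D | 111→B | 00→F | 100→E | 110→A | 01→C | 101→D | 100→E
Decoded message: DBFEACDE

DBFEACDE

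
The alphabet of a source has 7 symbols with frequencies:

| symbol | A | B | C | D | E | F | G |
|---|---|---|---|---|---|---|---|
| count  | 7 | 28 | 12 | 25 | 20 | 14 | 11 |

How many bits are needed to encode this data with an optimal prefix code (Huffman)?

Greedily combine the two least-frequent nodes:
combine A(7), G(11) → 18
combine C(12), F(14) → 26
combine 18, E(20) → 38
combine D(25), 26 → 51
combine B(28), 38 → 66
combine 51, 66 → 117
The encoded length is the sum of every internal node's weight: 18 + 26 + 38 + 51 + 66 + 117 = 316 bits.

316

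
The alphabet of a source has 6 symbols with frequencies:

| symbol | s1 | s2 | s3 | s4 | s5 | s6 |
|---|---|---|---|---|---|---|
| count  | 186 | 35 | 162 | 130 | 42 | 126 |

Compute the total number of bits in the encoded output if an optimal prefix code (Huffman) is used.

Build the Huffman tree bottom-up:
s2(35) + s5(42) → 77
77 + s6(126) → 203
s4(130) + s3(162) → 292
s1(186) + 203 → 389
292 + 389 → 681
Total encoded bits = sum of merged weights = 77 + 203 + 292 + 389 + 681 = 1642.

1642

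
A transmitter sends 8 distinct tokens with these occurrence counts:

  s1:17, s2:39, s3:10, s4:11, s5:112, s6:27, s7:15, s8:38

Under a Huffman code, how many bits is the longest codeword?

Merge the two lowest-weight nodes at each step:
merge s3(10) and s4(11): 21
merge s7(15) and s1(17): 32
merge 21 and s6(27): 48
merge 32 and s8(38): 70
merge s2(39) and 48: 87
merge 70 and 87: 157
merge s5(112) and 157: 269
The rarest symbols sit at the bottom; the longest codeword is 5 bits.

5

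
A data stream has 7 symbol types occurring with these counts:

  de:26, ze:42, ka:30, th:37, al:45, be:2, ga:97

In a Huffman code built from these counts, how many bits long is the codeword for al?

Build the tree from the bottom:
merge be(2) and de(26): 28
merge 28 and ka(30): 58
merge th(37) and ze(42): 79
merge al(45) and 58: 103
merge 79 and ga(97): 176
merge 103 and 176: 279
al's leaf is at depth 2, giving a 2-bit codeword.

2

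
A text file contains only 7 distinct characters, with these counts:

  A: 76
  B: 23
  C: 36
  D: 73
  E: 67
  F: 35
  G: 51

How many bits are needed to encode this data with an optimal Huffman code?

992

Build the Huffman tree bottom-up:
B(23) + F(35) → 58
C(36) + G(51) → 87
58 + E(67) → 125
D(73) + A(76) → 149
87 + 125 → 212
149 + 212 → 361
Total encoded bits = sum of merged weights = 58 + 87 + 125 + 149 + 212 + 361 = 992.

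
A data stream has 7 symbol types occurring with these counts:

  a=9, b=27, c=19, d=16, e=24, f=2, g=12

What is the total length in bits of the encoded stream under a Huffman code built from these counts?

Merge the two smallest weights repeatedly:
combine f(2), a(9) → 11
combine 11, g(12) → 23
combine d(16), c(19) → 35
combine 23, e(24) → 47
combine b(27), 35 → 62
combine 47, 62 → 109
Each symbol's bit-cost is frequency × depth; summing gives 287 bits (equivalently 11 + 23 + 35 + 47 + 62 + 109).

287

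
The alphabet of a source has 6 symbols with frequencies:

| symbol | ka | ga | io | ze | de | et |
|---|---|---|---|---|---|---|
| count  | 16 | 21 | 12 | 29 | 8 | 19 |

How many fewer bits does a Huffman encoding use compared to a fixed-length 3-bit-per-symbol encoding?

50

Fixed-length: 3 bits × 105 symbols = 315 bits.
Huffman merges:
merge de(8) and io(12): 20
merge ka(16) and et(19): 35
merge 20 and ga(21): 41
merge ze(29) and 35: 64
merge 41 and 64: 105
Huffman total = 20 + 35 + 41 + 64 + 105 = 265 bits.
Saving = 315 − 265 = 50 bits.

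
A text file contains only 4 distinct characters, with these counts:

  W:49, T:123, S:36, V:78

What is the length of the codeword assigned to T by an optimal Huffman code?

Repeatedly merge the two smallest:
combine S(36), W(49) → 85
combine V(78), 85 → 163
combine T(123), 163 → 286
T sits one level below the root: a 1-bit codeword.

1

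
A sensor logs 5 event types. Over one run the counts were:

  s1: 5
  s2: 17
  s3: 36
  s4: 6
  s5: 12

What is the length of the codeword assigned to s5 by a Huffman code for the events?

Huffman merges, smallest pair first:
combine s1(5), s4(6) → 11
combine 11, s5(12) → 23
combine s2(17), 23 → 40
combine s3(36), 40 → 76
s5's leaf is at depth 3, giving a 3-bit codeword.

3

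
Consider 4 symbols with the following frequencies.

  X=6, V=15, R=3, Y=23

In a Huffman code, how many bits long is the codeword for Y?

1

Huffman merges, smallest pair first:
merge R(3) and X(6): 9
merge 9 and V(15): 24
merge Y(23) and 24: 47
Y is merged only at the final step, so code length = 1.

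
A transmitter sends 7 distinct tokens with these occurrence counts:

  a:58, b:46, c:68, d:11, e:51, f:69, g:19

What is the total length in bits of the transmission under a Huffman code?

Greedily combine the two least-frequent nodes:
d(11) + g(19) → 30
30 + b(46) → 76
e(51) + a(58) → 109
c(68) + f(69) → 137
76 + 109 → 185
137 + 185 → 322
Total encoded bits = sum of merged weights = 30 + 76 + 109 + 137 + 185 + 322 = 859.

859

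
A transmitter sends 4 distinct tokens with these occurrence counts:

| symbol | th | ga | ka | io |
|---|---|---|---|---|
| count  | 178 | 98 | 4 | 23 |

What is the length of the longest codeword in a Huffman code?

3

Merge the two lowest-weight nodes at each step:
combine ka(4), io(23) → 27
combine 27, ga(98) → 125
combine 125, th(178) → 303
Maximum depth reached is 3.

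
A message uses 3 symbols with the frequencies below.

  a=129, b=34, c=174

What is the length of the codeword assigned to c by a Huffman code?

1

Repeatedly merge the two smallest:
merge b(34) and a(129): 163
merge 163 and c(174): 337
c sits one level below the root: a 1-bit codeword.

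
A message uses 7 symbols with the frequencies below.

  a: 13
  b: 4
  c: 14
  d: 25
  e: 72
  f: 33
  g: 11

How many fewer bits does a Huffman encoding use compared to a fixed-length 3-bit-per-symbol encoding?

Fixed-length: 3 bits × 172 symbols = 516 bits.
Huffman merges:
b(4) + g(11) → 15
a(13) + c(14) → 27
15 + d(25) → 40
27 + f(33) → 60
40 + 60 → 100
e(72) + 100 → 172
Huffman total = 15 + 27 + 40 + 60 + 100 + 172 = 414 bits.
Saving = 516 − 414 = 102 bits.

102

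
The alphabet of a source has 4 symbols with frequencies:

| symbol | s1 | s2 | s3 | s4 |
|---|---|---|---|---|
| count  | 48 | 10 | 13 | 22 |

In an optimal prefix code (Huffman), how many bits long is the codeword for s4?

Huffman merges, smallest pair first:
merge s2(10) and s3(13): 23
merge s4(22) and 23: 45
merge 45 and s1(48): 93
s4's leaf is at depth 2, giving a 2-bit codeword.

2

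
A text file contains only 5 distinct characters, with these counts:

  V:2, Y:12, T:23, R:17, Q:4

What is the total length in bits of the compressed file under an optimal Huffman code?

117

Build the Huffman tree bottom-up:
merge V(2) and Q(4): 6
merge 6 and Y(12): 18
merge R(17) and 18: 35
merge T(23) and 35: 58
Total encoded bits = sum of merged weights = 6 + 18 + 35 + 58 = 117.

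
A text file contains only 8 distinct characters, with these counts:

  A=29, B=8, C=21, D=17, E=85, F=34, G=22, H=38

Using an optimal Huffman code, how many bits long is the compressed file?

702

Build the Huffman tree bottom-up:
combine B(8), D(17) → 25
combine C(21), G(22) → 43
combine 25, A(29) → 54
combine F(34), H(38) → 72
combine 43, 54 → 97
combine 72, E(85) → 157
combine 97, 157 → 254
Each symbol's bit-cost is frequency × depth; summing gives 702 bits (equivalently 25 + 43 + 54 + 72 + 97 + 157 + 254).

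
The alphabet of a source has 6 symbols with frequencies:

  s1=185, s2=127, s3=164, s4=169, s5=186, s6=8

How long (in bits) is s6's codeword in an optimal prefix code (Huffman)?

4

Huffman merges, smallest pair first:
merge s6(8) and s2(127): 135
merge 135 and s3(164): 299
merge s4(169) and s1(185): 354
merge s5(186) and 299: 485
merge 354 and 485: 839
s6's leaf is at depth 4, giving a 4-bit codeword.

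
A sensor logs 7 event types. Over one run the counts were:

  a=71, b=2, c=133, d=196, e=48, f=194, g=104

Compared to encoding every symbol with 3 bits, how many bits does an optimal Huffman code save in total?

352

Fixed-length: 3 bits × 748 symbols = 2244 bits.
Huffman merges:
combine b(2), e(48) → 50
combine 50, a(71) → 121
combine g(104), 121 → 225
combine c(133), f(194) → 327
combine d(196), 225 → 421
combine 327, 421 → 748
Huffman total = 50 + 121 + 225 + 327 + 421 + 748 = 1892 bits.
Saving = 2244 − 1892 = 352 bits.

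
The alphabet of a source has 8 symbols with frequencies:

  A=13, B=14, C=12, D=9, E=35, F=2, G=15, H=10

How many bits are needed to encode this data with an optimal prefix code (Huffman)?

Build the Huffman tree bottom-up:
combine F(2), D(9) → 11
combine H(10), 11 → 21
combine C(12), A(13) → 25
combine B(14), G(15) → 29
combine 21, 25 → 46
combine 29, E(35) → 64
combine 46, 64 → 110
Total encoded bits = sum of merged weights = 11 + 21 + 25 + 29 + 46 + 64 + 110 = 306.

306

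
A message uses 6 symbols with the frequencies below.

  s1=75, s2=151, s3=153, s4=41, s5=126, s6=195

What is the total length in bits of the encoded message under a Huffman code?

Build the Huffman tree bottom-up:
combine s4(41), s1(75) → 116
combine 116, s5(126) → 242
combine s2(151), s3(153) → 304
combine s6(195), 242 → 437
combine 304, 437 → 741
The encoded length is the sum of every internal node's weight: 116 + 242 + 304 + 437 + 741 = 1840 bits.

1840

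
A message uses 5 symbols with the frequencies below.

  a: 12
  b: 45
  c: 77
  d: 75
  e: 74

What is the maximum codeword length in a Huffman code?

Merge the two lowest-weight nodes at each step:
a(12) + b(45) → 57
57 + e(74) → 131
d(75) + c(77) → 152
131 + 152 → 283
The first pair merged (a, b) ends up deepest, at depth 3.

3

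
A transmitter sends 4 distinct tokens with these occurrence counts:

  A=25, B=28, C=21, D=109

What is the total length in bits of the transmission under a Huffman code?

303

Build the Huffman tree bottom-up:
combine C(21), A(25) → 46
combine B(28), 46 → 74
combine 74, D(109) → 183
The encoded length is the sum of every internal node's weight: 46 + 74 + 183 = 303 bits.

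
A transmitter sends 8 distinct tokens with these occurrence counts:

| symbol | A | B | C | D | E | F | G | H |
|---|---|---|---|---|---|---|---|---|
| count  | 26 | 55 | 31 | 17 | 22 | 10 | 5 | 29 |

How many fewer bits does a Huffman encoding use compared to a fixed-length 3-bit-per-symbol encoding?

Fixed-length: 3 bits × 195 symbols = 585 bits.
Huffman merges:
combine G(5), F(10) → 15
combine 15, D(17) → 32
combine E(22), A(26) → 48
combine H(29), C(31) → 60
combine 32, 48 → 80
combine B(55), 60 → 115
combine 80, 115 → 195
Huffman total = 15 + 32 + 48 + 60 + 80 + 115 + 195 = 545 bits.
Saving = 585 − 545 = 40 bits.

40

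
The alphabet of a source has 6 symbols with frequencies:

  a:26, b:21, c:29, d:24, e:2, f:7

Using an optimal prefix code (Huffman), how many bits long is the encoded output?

257

Build the Huffman tree bottom-up:
merge e(2) and f(7): 9
merge 9 and b(21): 30
merge d(24) and a(26): 50
merge c(29) and 30: 59
merge 50 and 59: 109
The encoded length is the sum of every internal node's weight: 9 + 30 + 50 + 59 + 109 = 257 bits.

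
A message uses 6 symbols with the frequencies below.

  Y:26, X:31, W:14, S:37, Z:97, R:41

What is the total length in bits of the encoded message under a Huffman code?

584

Merge the two smallest weights repeatedly:
combine W(14), Y(26) → 40
combine X(31), S(37) → 68
combine 40, R(41) → 81
combine 68, 81 → 149
combine Z(97), 149 → 246
Total encoded bits = sum of merged weights = 40 + 68 + 81 + 149 + 246 = 584.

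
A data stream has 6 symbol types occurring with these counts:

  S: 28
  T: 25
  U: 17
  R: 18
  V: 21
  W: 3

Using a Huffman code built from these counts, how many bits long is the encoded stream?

282

Build the Huffman tree bottom-up:
merge W(3) and U(17): 20
merge R(18) and 20: 38
merge V(21) and T(25): 46
merge S(28) and 38: 66
merge 46 and 66: 112
Each symbol's bit-cost is frequency × depth; summing gives 282 bits (equivalently 20 + 38 + 46 + 66 + 112).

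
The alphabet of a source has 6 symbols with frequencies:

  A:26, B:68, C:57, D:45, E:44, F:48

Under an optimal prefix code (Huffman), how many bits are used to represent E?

Huffman merges, smallest pair first:
combine A(26), E(44) → 70
combine D(45), F(48) → 93
combine C(57), B(68) → 125
combine 70, 93 → 163
combine 125, 163 → 288
The subtree containing E is merged 3 times, so code length = 3.

3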